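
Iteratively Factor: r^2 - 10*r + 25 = (r - 5)*(r - 5)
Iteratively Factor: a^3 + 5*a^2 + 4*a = (a + 4)*(a^2 + a) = (a + 1)*(a + 4)*(a)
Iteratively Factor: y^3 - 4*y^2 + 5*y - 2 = (y - 2)*(y^2 - 2*y + 1) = (y - 2)*(y - 1)*(y - 1)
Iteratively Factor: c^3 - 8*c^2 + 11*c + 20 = (c + 1)*(c^2 - 9*c + 20) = (c - 4)*(c + 1)*(c - 5)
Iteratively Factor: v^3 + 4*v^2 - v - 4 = (v + 1)*(v^2 + 3*v - 4) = (v - 1)*(v + 1)*(v + 4)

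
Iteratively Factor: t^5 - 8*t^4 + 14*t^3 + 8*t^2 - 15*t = (t - 5)*(t^4 - 3*t^3 - t^2 + 3*t) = (t - 5)*(t - 3)*(t^3 - t) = t*(t - 5)*(t - 3)*(t^2 - 1) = t*(t - 5)*(t - 3)*(t + 1)*(t - 1)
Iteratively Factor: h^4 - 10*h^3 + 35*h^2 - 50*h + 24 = (h - 1)*(h^3 - 9*h^2 + 26*h - 24) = (h - 2)*(h - 1)*(h^2 - 7*h + 12) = (h - 3)*(h - 2)*(h - 1)*(h - 4)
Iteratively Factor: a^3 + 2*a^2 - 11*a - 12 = (a + 1)*(a^2 + a - 12) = (a - 3)*(a + 1)*(a + 4)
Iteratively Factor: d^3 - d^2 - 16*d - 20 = (d - 5)*(d^2 + 4*d + 4) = (d - 5)*(d + 2)*(d + 2)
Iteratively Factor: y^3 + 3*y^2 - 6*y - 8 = (y + 1)*(y^2 + 2*y - 8) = (y - 2)*(y + 1)*(y + 4)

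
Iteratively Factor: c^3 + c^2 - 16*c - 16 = (c + 4)*(c^2 - 3*c - 4) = (c - 4)*(c + 4)*(c + 1)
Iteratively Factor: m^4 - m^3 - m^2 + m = (m + 1)*(m^3 - 2*m^2 + m) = m*(m + 1)*(m^2 - 2*m + 1) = m*(m - 1)*(m + 1)*(m - 1)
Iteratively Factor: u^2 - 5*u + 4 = (u - 1)*(u - 4)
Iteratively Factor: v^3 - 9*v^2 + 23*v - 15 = (v - 1)*(v^2 - 8*v + 15) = (v - 5)*(v - 1)*(v - 3)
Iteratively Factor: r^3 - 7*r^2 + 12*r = (r - 3)*(r^2 - 4*r) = r*(r - 3)*(r - 4)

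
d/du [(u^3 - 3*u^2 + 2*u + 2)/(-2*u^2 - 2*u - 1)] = (-2*u^4 - 4*u^3 + 7*u^2 + 14*u + 2)/(4*u^4 + 8*u^3 + 8*u^2 + 4*u + 1)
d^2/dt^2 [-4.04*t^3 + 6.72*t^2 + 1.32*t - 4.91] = 13.44 - 24.24*t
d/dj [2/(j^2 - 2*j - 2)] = 4*(1 - j)/(-j^2 + 2*j + 2)^2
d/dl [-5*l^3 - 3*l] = -15*l^2 - 3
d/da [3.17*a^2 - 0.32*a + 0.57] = 6.34*a - 0.32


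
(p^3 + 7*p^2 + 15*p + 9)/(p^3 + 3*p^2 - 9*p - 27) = (p + 1)/(p - 3)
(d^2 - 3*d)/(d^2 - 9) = d/(d + 3)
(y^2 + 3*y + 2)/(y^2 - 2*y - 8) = (y + 1)/(y - 4)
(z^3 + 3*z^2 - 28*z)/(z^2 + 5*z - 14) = z*(z - 4)/(z - 2)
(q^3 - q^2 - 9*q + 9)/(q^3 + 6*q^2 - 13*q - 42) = (q^2 + 2*q - 3)/(q^2 + 9*q + 14)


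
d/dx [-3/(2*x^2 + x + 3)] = 3*(4*x + 1)/(2*x^2 + x + 3)^2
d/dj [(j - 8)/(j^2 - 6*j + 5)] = (j^2 - 6*j - 2*(j - 8)*(j - 3) + 5)/(j^2 - 6*j + 5)^2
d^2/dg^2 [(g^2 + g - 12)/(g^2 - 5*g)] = 12*(g^3 - 6*g^2 + 30*g - 50)/(g^3*(g^3 - 15*g^2 + 75*g - 125))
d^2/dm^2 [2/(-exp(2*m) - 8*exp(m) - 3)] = 8*((exp(m) + 2)*(exp(2*m) + 8*exp(m) + 3) - 2*(exp(m) + 4)^2*exp(m))*exp(m)/(exp(2*m) + 8*exp(m) + 3)^3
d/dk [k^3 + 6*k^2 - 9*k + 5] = 3*k^2 + 12*k - 9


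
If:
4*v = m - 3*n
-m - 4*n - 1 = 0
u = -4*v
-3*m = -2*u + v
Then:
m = -9/37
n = -7/37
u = -12/37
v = 3/37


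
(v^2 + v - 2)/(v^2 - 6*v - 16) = (v - 1)/(v - 8)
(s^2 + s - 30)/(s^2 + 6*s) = (s - 5)/s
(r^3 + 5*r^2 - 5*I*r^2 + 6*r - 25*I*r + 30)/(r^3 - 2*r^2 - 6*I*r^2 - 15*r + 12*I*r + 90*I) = (r^2 + r*(5 + I) + 5*I)/(r^2 - 2*r - 15)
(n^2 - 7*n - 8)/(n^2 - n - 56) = (n + 1)/(n + 7)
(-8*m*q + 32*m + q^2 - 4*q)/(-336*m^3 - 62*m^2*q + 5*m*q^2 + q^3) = (q - 4)/(42*m^2 + 13*m*q + q^2)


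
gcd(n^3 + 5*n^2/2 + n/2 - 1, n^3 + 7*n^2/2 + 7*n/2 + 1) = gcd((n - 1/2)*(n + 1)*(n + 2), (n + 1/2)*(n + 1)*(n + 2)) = n^2 + 3*n + 2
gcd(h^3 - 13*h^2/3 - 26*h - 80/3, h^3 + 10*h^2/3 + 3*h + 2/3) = h + 2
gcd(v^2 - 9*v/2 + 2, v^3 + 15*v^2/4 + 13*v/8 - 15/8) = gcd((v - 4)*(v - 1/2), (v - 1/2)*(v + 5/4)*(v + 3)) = v - 1/2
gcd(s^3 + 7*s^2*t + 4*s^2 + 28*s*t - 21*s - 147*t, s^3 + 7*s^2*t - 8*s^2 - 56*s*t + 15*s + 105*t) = s^2 + 7*s*t - 3*s - 21*t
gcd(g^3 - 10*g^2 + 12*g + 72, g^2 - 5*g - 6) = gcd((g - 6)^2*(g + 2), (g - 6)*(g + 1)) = g - 6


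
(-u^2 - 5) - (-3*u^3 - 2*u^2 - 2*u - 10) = 3*u^3 + u^2 + 2*u + 5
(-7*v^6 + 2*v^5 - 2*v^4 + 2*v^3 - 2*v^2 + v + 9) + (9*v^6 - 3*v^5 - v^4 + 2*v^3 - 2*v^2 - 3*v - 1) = 2*v^6 - v^5 - 3*v^4 + 4*v^3 - 4*v^2 - 2*v + 8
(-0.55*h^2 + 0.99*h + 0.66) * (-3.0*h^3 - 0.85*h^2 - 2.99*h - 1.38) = 1.65*h^5 - 2.5025*h^4 - 1.177*h^3 - 2.7621*h^2 - 3.3396*h - 0.9108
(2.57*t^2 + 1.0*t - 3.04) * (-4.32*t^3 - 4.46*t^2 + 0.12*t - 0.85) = -11.1024*t^5 - 15.7822*t^4 + 8.9812*t^3 + 11.4939*t^2 - 1.2148*t + 2.584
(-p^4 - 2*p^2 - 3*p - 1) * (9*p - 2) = -9*p^5 + 2*p^4 - 18*p^3 - 23*p^2 - 3*p + 2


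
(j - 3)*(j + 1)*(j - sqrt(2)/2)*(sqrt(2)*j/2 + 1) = sqrt(2)*j^4/2 - sqrt(2)*j^3 + j^3/2 - 2*sqrt(2)*j^2 - j^2 - 3*j/2 + sqrt(2)*j + 3*sqrt(2)/2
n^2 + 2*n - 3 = (n - 1)*(n + 3)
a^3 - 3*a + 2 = (a - 1)^2*(a + 2)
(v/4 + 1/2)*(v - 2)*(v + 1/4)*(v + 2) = v^4/4 + 9*v^3/16 - 7*v^2/8 - 9*v/4 - 1/2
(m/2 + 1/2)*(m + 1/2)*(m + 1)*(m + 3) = m^4/2 + 11*m^3/4 + 19*m^2/4 + 13*m/4 + 3/4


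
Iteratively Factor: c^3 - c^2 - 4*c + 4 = (c - 2)*(c^2 + c - 2) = (c - 2)*(c + 2)*(c - 1)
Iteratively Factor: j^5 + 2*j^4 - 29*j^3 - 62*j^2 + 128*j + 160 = (j - 2)*(j^4 + 4*j^3 - 21*j^2 - 104*j - 80) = (j - 2)*(j + 4)*(j^3 - 21*j - 20) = (j - 2)*(j + 1)*(j + 4)*(j^2 - j - 20) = (j - 2)*(j + 1)*(j + 4)^2*(j - 5)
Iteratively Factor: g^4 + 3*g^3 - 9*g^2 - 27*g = (g + 3)*(g^3 - 9*g) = (g - 3)*(g + 3)*(g^2 + 3*g) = (g - 3)*(g + 3)^2*(g)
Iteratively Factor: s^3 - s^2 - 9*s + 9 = (s - 1)*(s^2 - 9) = (s - 3)*(s - 1)*(s + 3)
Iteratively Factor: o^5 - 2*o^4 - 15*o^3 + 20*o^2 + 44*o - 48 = (o - 2)*(o^4 - 15*o^2 - 10*o + 24) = (o - 2)*(o - 1)*(o^3 + o^2 - 14*o - 24) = (o - 2)*(o - 1)*(o + 3)*(o^2 - 2*o - 8) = (o - 4)*(o - 2)*(o - 1)*(o + 3)*(o + 2)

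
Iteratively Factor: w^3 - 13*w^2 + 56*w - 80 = (w - 5)*(w^2 - 8*w + 16) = (w - 5)*(w - 4)*(w - 4)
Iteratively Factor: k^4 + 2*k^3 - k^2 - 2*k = (k + 1)*(k^3 + k^2 - 2*k) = k*(k + 1)*(k^2 + k - 2) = k*(k - 1)*(k + 1)*(k + 2)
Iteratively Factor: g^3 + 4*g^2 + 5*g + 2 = (g + 1)*(g^2 + 3*g + 2) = (g + 1)^2*(g + 2)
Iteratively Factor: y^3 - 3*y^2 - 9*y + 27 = (y - 3)*(y^2 - 9) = (y - 3)^2*(y + 3)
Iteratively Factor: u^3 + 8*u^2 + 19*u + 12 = (u + 4)*(u^2 + 4*u + 3) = (u + 1)*(u + 4)*(u + 3)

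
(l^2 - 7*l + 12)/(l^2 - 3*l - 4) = (l - 3)/(l + 1)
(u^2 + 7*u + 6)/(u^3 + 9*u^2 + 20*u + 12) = 1/(u + 2)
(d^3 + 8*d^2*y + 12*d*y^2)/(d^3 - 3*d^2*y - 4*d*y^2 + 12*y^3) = d*(d + 6*y)/(d^2 - 5*d*y + 6*y^2)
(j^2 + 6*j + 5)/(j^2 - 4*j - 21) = (j^2 + 6*j + 5)/(j^2 - 4*j - 21)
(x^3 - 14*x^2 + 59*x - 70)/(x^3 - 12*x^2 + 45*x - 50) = (x - 7)/(x - 5)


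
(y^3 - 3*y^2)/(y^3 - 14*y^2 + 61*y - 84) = y^2/(y^2 - 11*y + 28)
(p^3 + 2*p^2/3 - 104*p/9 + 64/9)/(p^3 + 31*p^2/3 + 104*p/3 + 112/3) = (9*p^2 - 30*p + 16)/(3*(3*p^2 + 19*p + 28))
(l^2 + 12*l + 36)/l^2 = 1 + 12/l + 36/l^2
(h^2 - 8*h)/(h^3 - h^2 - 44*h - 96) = h/(h^2 + 7*h + 12)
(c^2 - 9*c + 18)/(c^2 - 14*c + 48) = (c - 3)/(c - 8)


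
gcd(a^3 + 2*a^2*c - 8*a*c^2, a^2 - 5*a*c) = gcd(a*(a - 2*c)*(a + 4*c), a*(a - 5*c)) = a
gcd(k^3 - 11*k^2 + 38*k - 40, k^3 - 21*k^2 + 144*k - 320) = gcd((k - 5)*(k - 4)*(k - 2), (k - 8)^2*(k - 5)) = k - 5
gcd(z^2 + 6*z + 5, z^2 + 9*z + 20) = z + 5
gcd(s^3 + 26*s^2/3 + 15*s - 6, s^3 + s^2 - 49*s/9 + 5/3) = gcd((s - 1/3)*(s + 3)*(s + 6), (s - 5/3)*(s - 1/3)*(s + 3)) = s^2 + 8*s/3 - 1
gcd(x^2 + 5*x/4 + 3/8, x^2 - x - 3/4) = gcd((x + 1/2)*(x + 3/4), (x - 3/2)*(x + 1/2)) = x + 1/2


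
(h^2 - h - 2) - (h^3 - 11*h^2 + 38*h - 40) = -h^3 + 12*h^2 - 39*h + 38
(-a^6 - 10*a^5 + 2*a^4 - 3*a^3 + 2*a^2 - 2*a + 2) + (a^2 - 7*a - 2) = -a^6 - 10*a^5 + 2*a^4 - 3*a^3 + 3*a^2 - 9*a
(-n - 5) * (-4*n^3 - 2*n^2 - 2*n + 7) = 4*n^4 + 22*n^3 + 12*n^2 + 3*n - 35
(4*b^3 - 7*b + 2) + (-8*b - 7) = 4*b^3 - 15*b - 5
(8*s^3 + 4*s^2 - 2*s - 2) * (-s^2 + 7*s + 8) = -8*s^5 + 52*s^4 + 94*s^3 + 20*s^2 - 30*s - 16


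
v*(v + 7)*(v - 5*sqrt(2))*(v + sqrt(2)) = v^4 - 4*sqrt(2)*v^3 + 7*v^3 - 28*sqrt(2)*v^2 - 10*v^2 - 70*v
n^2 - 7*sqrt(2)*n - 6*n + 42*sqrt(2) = (n - 6)*(n - 7*sqrt(2))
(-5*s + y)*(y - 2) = -5*s*y + 10*s + y^2 - 2*y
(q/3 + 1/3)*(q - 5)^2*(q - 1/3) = q^4/3 - 28*q^3/9 + 6*q^2 + 20*q/3 - 25/9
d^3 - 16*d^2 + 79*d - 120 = (d - 8)*(d - 5)*(d - 3)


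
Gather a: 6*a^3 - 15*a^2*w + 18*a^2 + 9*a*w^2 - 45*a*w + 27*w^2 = 6*a^3 + a^2*(18 - 15*w) + a*(9*w^2 - 45*w) + 27*w^2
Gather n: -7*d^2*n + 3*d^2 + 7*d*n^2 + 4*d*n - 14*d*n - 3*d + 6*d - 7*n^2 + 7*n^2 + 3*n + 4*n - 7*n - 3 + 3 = 3*d^2 + 7*d*n^2 + 3*d + n*(-7*d^2 - 10*d)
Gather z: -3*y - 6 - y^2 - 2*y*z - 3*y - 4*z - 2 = -y^2 - 6*y + z*(-2*y - 4) - 8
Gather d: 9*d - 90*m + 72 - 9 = 9*d - 90*m + 63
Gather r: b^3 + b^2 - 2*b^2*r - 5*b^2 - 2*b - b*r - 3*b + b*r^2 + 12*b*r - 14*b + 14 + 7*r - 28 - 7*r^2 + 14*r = b^3 - 4*b^2 - 19*b + r^2*(b - 7) + r*(-2*b^2 + 11*b + 21) - 14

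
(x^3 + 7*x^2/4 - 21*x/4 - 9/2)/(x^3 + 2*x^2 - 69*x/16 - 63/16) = 4*(x - 2)/(4*x - 7)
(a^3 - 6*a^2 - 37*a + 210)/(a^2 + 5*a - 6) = (a^2 - 12*a + 35)/(a - 1)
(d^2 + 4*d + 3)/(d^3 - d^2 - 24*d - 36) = (d + 1)/(d^2 - 4*d - 12)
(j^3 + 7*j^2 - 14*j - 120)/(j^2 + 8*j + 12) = (j^2 + j - 20)/(j + 2)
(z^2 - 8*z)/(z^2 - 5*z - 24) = z/(z + 3)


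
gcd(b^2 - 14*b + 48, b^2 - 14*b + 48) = b^2 - 14*b + 48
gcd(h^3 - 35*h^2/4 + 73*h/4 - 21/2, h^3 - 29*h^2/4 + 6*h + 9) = h - 6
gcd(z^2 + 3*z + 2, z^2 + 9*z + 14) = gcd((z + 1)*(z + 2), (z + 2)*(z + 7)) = z + 2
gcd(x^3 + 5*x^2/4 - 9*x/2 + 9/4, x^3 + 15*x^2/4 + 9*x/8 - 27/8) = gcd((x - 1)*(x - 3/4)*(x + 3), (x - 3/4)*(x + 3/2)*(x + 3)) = x^2 + 9*x/4 - 9/4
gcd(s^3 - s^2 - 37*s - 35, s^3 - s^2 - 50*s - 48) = s + 1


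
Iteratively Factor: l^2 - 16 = (l + 4)*(l - 4)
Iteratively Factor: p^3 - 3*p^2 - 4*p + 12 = (p - 2)*(p^2 - p - 6) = (p - 3)*(p - 2)*(p + 2)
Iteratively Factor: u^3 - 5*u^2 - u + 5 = (u - 5)*(u^2 - 1) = (u - 5)*(u - 1)*(u + 1)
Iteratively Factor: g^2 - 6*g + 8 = (g - 4)*(g - 2)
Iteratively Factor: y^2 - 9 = (y + 3)*(y - 3)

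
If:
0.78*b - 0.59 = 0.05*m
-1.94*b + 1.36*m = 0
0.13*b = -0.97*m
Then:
No Solution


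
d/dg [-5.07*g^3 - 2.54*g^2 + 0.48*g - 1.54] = -15.21*g^2 - 5.08*g + 0.48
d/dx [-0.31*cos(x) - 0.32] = 0.31*sin(x)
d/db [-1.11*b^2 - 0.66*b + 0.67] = -2.22*b - 0.66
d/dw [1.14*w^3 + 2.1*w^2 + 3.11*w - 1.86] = 3.42*w^2 + 4.2*w + 3.11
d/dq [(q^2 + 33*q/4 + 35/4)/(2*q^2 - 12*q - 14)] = 3*(-19*q^2 - 42*q - 7)/(8*(q^4 - 12*q^3 + 22*q^2 + 84*q + 49))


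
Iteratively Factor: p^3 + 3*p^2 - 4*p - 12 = (p + 2)*(p^2 + p - 6) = (p - 2)*(p + 2)*(p + 3)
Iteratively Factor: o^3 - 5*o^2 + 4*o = (o - 4)*(o^2 - o) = (o - 4)*(o - 1)*(o)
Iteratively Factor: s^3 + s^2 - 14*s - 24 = (s - 4)*(s^2 + 5*s + 6) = (s - 4)*(s + 3)*(s + 2)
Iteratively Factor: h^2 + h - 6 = (h - 2)*(h + 3)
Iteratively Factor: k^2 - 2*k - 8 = (k - 4)*(k + 2)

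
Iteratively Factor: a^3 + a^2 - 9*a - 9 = (a + 1)*(a^2 - 9) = (a + 1)*(a + 3)*(a - 3)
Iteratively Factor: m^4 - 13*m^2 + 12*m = (m - 1)*(m^3 + m^2 - 12*m) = (m - 1)*(m + 4)*(m^2 - 3*m) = m*(m - 1)*(m + 4)*(m - 3)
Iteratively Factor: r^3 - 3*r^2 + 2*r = (r - 2)*(r^2 - r) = r*(r - 2)*(r - 1)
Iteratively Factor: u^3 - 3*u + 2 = (u - 1)*(u^2 + u - 2) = (u - 1)*(u + 2)*(u - 1)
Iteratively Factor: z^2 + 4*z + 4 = (z + 2)*(z + 2)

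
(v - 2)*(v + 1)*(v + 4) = v^3 + 3*v^2 - 6*v - 8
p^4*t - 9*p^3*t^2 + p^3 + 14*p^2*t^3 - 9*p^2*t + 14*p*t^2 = p*(p - 7*t)*(p - 2*t)*(p*t + 1)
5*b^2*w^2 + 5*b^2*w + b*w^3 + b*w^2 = w*(5*b + w)*(b*w + b)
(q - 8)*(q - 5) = q^2 - 13*q + 40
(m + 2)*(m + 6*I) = m^2 + 2*m + 6*I*m + 12*I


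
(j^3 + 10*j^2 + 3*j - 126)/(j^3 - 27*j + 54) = (j + 7)/(j - 3)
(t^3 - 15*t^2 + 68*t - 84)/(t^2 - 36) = (t^2 - 9*t + 14)/(t + 6)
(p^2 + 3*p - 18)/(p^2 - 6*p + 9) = (p + 6)/(p - 3)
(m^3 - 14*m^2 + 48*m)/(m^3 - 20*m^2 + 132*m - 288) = m/(m - 6)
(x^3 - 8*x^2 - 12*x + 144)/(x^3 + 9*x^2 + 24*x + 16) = (x^2 - 12*x + 36)/(x^2 + 5*x + 4)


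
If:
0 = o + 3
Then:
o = -3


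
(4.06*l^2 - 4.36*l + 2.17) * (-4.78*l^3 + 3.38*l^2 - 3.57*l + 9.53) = -19.4068*l^5 + 34.5636*l^4 - 39.6036*l^3 + 61.5916*l^2 - 49.2977*l + 20.6801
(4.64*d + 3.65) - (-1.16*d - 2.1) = 5.8*d + 5.75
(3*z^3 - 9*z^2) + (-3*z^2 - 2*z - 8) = 3*z^3 - 12*z^2 - 2*z - 8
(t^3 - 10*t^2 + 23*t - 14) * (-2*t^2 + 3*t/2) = -2*t^5 + 43*t^4/2 - 61*t^3 + 125*t^2/2 - 21*t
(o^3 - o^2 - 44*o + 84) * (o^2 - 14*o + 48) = o^5 - 15*o^4 + 18*o^3 + 652*o^2 - 3288*o + 4032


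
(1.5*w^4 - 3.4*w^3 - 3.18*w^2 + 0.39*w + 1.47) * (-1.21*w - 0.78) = -1.815*w^5 + 2.944*w^4 + 6.4998*w^3 + 2.0085*w^2 - 2.0829*w - 1.1466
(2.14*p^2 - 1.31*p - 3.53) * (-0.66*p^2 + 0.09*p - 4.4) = -1.4124*p^4 + 1.0572*p^3 - 7.2041*p^2 + 5.4463*p + 15.532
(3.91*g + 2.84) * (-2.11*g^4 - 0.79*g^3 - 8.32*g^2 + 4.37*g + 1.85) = -8.2501*g^5 - 9.0813*g^4 - 34.7748*g^3 - 6.5421*g^2 + 19.6443*g + 5.254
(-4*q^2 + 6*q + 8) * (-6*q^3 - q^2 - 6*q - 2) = 24*q^5 - 32*q^4 - 30*q^3 - 36*q^2 - 60*q - 16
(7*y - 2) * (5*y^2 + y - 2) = 35*y^3 - 3*y^2 - 16*y + 4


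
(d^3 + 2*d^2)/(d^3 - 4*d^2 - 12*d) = d/(d - 6)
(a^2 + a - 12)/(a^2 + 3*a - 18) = (a + 4)/(a + 6)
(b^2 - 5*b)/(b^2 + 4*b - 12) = b*(b - 5)/(b^2 + 4*b - 12)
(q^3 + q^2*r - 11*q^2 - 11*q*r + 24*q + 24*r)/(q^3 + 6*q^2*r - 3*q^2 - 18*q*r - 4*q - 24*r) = (-q^3 - q^2*r + 11*q^2 + 11*q*r - 24*q - 24*r)/(-q^3 - 6*q^2*r + 3*q^2 + 18*q*r + 4*q + 24*r)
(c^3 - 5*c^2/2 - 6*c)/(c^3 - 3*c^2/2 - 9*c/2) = (c - 4)/(c - 3)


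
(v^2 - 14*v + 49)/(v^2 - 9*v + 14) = (v - 7)/(v - 2)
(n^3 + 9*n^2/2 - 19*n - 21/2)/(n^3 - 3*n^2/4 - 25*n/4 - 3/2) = 2*(2*n^2 + 15*n + 7)/(4*n^2 + 9*n + 2)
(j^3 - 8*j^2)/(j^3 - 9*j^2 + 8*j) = j/(j - 1)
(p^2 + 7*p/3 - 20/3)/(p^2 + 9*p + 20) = (p - 5/3)/(p + 5)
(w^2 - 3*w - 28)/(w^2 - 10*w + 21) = (w + 4)/(w - 3)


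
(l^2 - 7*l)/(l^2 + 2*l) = (l - 7)/(l + 2)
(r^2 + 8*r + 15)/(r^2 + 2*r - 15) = (r + 3)/(r - 3)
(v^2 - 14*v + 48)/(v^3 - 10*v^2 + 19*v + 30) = (v - 8)/(v^2 - 4*v - 5)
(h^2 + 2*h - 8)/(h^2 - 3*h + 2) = (h + 4)/(h - 1)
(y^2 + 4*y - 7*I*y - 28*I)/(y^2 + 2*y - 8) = (y - 7*I)/(y - 2)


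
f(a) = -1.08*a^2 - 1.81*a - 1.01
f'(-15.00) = 30.59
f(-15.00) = -216.86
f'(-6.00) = 11.15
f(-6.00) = -29.03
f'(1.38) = -4.79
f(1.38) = -5.56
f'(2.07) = -6.28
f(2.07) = -9.38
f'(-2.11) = 2.75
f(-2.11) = -2.00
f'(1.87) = -5.85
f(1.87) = -8.17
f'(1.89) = -5.89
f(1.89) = -8.29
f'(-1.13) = 0.63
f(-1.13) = -0.34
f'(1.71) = -5.50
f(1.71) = -7.26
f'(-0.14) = -1.51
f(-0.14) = -0.78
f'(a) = -2.16*a - 1.81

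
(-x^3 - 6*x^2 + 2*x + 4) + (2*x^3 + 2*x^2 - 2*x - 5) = x^3 - 4*x^2 - 1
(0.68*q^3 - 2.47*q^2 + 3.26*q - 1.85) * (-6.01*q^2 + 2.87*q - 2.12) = -4.0868*q^5 + 16.7963*q^4 - 28.1231*q^3 + 25.7111*q^2 - 12.2207*q + 3.922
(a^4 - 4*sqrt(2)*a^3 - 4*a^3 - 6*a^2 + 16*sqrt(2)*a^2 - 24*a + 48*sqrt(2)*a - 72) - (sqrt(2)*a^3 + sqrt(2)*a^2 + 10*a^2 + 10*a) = a^4 - 5*sqrt(2)*a^3 - 4*a^3 - 16*a^2 + 15*sqrt(2)*a^2 - 34*a + 48*sqrt(2)*a - 72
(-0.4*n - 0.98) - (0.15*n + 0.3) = -0.55*n - 1.28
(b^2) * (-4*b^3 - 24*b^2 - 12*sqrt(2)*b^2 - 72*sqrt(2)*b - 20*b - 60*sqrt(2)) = -4*b^5 - 24*b^4 - 12*sqrt(2)*b^4 - 72*sqrt(2)*b^3 - 20*b^3 - 60*sqrt(2)*b^2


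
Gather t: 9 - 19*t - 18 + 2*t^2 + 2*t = 2*t^2 - 17*t - 9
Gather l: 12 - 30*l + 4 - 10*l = 16 - 40*l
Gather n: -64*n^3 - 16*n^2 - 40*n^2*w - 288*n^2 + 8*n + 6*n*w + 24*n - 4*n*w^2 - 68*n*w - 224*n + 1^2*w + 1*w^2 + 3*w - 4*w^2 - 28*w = -64*n^3 + n^2*(-40*w - 304) + n*(-4*w^2 - 62*w - 192) - 3*w^2 - 24*w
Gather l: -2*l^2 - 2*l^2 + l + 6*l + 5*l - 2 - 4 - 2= -4*l^2 + 12*l - 8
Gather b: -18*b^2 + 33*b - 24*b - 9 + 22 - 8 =-18*b^2 + 9*b + 5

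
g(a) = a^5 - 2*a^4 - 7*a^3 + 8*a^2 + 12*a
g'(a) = 5*a^4 - 8*a^3 - 21*a^2 + 16*a + 12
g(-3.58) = -535.82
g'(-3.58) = 873.94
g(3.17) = 13.59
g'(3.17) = 101.75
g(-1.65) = 6.37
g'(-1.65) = 1.42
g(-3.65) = -599.64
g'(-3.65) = 950.29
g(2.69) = -9.96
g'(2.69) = 9.17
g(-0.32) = -2.82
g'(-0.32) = 5.04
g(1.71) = 6.43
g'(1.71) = -19.30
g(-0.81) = -1.96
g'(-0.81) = -8.33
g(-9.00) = -66528.00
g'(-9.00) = 36804.00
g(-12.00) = -277200.00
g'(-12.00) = 114300.00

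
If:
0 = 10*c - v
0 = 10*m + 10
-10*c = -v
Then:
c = v/10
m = -1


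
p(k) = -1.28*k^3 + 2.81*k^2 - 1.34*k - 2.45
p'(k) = -3.84*k^2 + 5.62*k - 1.34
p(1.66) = -2.79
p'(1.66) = -2.59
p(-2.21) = 28.05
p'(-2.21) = -32.52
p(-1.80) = 16.53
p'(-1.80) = -23.90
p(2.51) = -8.35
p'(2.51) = -11.43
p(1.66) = -2.79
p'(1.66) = -2.59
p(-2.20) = 27.73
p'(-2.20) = -32.29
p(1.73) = -2.99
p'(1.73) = -3.11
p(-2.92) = 57.29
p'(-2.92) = -50.49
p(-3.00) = 61.42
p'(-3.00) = -52.76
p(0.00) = -2.45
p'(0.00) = -1.34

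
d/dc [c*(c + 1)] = 2*c + 1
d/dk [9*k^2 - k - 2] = 18*k - 1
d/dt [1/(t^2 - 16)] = -2*t/(t^2 - 16)^2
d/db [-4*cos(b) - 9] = 4*sin(b)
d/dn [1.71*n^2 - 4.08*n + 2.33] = 3.42*n - 4.08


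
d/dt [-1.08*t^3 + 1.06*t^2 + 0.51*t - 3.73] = -3.24*t^2 + 2.12*t + 0.51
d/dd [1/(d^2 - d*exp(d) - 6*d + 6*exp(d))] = (d*exp(d) - 2*d - 5*exp(d) + 6)/(d^2 - d*exp(d) - 6*d + 6*exp(d))^2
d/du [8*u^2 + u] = 16*u + 1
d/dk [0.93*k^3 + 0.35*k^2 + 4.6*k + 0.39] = 2.79*k^2 + 0.7*k + 4.6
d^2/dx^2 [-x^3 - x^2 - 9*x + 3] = -6*x - 2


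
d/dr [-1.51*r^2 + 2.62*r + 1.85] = 2.62 - 3.02*r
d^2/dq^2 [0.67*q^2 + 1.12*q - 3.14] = 1.34000000000000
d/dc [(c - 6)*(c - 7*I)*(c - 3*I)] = 3*c^2 + c*(-12 - 20*I) - 21 + 60*I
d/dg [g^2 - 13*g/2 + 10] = 2*g - 13/2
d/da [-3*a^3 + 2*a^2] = a*(4 - 9*a)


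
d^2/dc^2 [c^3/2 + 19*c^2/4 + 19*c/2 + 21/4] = 3*c + 19/2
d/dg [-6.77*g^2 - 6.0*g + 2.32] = -13.54*g - 6.0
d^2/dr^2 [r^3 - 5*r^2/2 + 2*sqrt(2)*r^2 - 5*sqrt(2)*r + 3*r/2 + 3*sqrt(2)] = 6*r - 5 + 4*sqrt(2)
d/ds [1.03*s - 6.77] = 1.03000000000000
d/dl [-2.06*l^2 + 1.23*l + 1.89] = 1.23 - 4.12*l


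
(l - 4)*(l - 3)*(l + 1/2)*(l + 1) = l^4 - 11*l^3/2 + 2*l^2 + 29*l/2 + 6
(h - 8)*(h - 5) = h^2 - 13*h + 40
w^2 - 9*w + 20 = (w - 5)*(w - 4)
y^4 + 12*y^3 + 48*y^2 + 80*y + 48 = (y + 2)^3*(y + 6)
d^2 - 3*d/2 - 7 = (d - 7/2)*(d + 2)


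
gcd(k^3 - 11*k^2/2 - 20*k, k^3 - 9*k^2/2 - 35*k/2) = k^2 + 5*k/2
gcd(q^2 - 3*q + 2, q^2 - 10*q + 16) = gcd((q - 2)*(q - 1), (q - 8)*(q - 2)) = q - 2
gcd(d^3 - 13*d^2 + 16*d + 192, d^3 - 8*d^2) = d - 8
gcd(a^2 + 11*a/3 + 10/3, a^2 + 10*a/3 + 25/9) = a + 5/3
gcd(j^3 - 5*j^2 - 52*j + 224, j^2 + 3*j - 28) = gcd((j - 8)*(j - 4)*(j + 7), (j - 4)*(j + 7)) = j^2 + 3*j - 28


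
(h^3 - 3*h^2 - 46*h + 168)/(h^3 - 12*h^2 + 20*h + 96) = (h^2 + 3*h - 28)/(h^2 - 6*h - 16)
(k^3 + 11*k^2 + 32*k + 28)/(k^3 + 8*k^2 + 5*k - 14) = (k + 2)/(k - 1)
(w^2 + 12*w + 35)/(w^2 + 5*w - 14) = (w + 5)/(w - 2)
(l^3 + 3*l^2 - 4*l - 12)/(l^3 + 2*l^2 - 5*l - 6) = (l + 2)/(l + 1)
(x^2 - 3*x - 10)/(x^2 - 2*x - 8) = (x - 5)/(x - 4)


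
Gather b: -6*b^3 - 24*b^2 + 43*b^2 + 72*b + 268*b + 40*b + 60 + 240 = -6*b^3 + 19*b^2 + 380*b + 300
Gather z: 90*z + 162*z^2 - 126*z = 162*z^2 - 36*z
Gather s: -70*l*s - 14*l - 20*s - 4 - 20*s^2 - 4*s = -14*l - 20*s^2 + s*(-70*l - 24) - 4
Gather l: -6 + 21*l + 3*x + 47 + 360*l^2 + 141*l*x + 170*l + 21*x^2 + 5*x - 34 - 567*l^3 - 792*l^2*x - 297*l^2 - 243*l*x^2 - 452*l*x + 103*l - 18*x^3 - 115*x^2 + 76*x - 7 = -567*l^3 + l^2*(63 - 792*x) + l*(-243*x^2 - 311*x + 294) - 18*x^3 - 94*x^2 + 84*x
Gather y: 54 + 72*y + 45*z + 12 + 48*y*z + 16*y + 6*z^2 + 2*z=y*(48*z + 88) + 6*z^2 + 47*z + 66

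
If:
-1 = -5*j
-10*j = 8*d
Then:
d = -1/4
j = 1/5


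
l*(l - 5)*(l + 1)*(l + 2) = l^4 - 2*l^3 - 13*l^2 - 10*l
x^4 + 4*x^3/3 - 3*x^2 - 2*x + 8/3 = (x - 1)^2*(x + 4/3)*(x + 2)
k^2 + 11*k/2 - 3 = (k - 1/2)*(k + 6)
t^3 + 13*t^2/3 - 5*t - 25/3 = (t - 5/3)*(t + 1)*(t + 5)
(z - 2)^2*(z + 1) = z^3 - 3*z^2 + 4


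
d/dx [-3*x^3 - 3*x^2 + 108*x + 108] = -9*x^2 - 6*x + 108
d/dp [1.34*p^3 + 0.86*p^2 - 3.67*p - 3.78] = 4.02*p^2 + 1.72*p - 3.67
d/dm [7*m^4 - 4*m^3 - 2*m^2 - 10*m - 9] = 28*m^3 - 12*m^2 - 4*m - 10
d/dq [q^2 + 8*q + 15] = 2*q + 8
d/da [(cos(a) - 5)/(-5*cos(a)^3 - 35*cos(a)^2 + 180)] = (137*cos(a)/2 + 4*cos(2*a) - cos(3*a)/2 - 32)*sin(a)/(5*(cos(a)^3 + 7*cos(a)^2 - 36)^2)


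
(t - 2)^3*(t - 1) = t^4 - 7*t^3 + 18*t^2 - 20*t + 8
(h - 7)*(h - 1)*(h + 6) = h^3 - 2*h^2 - 41*h + 42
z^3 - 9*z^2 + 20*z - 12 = (z - 6)*(z - 2)*(z - 1)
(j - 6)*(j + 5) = j^2 - j - 30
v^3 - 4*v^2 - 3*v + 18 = (v - 3)^2*(v + 2)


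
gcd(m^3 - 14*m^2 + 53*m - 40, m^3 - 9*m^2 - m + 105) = m - 5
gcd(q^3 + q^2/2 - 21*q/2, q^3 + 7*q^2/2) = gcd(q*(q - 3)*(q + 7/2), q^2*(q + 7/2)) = q^2 + 7*q/2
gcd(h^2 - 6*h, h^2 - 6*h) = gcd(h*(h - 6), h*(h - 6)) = h^2 - 6*h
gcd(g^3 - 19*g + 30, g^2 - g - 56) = 1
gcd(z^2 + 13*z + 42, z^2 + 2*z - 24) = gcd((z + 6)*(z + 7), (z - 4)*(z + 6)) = z + 6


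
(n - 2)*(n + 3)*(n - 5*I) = n^3 + n^2 - 5*I*n^2 - 6*n - 5*I*n + 30*I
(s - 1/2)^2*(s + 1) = s^3 - 3*s/4 + 1/4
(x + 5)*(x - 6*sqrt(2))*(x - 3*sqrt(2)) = x^3 - 9*sqrt(2)*x^2 + 5*x^2 - 45*sqrt(2)*x + 36*x + 180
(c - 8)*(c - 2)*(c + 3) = c^3 - 7*c^2 - 14*c + 48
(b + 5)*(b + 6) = b^2 + 11*b + 30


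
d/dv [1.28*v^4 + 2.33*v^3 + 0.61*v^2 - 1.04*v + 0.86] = 5.12*v^3 + 6.99*v^2 + 1.22*v - 1.04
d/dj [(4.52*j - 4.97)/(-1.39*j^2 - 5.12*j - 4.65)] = (6.2828*j^2 - 13.8166*j - 46.4644)/(1.9321*j^4 + 14.2336*j^3 + 39.1414*j^2 + 47.616*j + 21.6225)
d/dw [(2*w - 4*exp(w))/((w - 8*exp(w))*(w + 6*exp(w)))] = 2*(-w^2 + 96*w*exp(2*w) + 4*w*exp(w) - 96*exp(3*w) - 52*exp(2*w))/(w^4 - 4*w^3*exp(w) - 92*w^2*exp(2*w) + 192*w*exp(3*w) + 2304*exp(4*w))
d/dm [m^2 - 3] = 2*m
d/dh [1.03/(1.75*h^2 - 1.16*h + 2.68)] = (1.1948 - 3.605*h)/(1.75*h^2 - 1.16*h + 2.68)^2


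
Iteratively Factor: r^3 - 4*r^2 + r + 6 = (r - 2)*(r^2 - 2*r - 3) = (r - 2)*(r + 1)*(r - 3)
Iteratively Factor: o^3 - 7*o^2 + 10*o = (o - 5)*(o^2 - 2*o) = o*(o - 5)*(o - 2)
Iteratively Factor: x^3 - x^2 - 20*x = (x - 5)*(x^2 + 4*x) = x*(x - 5)*(x + 4)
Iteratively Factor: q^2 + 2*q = (q)*(q + 2)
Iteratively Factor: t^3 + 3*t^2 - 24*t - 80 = (t - 5)*(t^2 + 8*t + 16) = (t - 5)*(t + 4)*(t + 4)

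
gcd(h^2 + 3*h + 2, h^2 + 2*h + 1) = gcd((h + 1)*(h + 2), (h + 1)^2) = h + 1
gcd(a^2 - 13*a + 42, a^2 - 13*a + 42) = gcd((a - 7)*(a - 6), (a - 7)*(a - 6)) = a^2 - 13*a + 42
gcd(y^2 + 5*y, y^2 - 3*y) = y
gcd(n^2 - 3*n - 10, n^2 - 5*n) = n - 5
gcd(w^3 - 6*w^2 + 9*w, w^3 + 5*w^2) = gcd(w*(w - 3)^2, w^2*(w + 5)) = w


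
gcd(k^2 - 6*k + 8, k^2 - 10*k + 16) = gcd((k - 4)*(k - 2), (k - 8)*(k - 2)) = k - 2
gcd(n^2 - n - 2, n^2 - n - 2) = n^2 - n - 2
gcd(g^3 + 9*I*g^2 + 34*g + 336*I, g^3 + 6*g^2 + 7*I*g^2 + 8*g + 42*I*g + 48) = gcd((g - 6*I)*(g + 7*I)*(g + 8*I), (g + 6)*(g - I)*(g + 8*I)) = g + 8*I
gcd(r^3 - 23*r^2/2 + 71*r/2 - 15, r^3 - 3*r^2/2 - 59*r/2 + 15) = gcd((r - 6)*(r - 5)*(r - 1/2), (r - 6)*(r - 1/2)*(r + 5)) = r^2 - 13*r/2 + 3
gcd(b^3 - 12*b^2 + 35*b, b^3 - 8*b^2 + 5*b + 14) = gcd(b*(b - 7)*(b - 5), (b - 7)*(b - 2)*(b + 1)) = b - 7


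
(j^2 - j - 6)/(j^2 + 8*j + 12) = (j - 3)/(j + 6)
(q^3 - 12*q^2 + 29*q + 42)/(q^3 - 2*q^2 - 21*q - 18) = (q - 7)/(q + 3)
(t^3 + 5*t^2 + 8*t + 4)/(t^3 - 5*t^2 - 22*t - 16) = (t + 2)/(t - 8)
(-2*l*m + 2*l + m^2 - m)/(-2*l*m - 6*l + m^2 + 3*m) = (m - 1)/(m + 3)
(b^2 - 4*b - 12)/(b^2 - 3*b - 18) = (b + 2)/(b + 3)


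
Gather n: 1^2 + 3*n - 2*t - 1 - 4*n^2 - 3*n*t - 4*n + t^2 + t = -4*n^2 + n*(-3*t - 1) + t^2 - t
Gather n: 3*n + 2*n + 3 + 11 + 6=5*n + 20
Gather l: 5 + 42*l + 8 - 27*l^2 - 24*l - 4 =-27*l^2 + 18*l + 9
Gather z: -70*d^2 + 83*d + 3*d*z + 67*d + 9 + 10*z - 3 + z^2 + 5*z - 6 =-70*d^2 + 150*d + z^2 + z*(3*d + 15)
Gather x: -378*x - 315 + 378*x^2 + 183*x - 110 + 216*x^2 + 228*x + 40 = 594*x^2 + 33*x - 385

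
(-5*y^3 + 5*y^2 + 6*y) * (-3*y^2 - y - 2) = 15*y^5 - 10*y^4 - 13*y^3 - 16*y^2 - 12*y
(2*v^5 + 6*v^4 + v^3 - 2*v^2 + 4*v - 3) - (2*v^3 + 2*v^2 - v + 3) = 2*v^5 + 6*v^4 - v^3 - 4*v^2 + 5*v - 6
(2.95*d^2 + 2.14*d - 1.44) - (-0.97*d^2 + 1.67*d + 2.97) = 3.92*d^2 + 0.47*d - 4.41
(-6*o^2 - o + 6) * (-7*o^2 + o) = 42*o^4 + o^3 - 43*o^2 + 6*o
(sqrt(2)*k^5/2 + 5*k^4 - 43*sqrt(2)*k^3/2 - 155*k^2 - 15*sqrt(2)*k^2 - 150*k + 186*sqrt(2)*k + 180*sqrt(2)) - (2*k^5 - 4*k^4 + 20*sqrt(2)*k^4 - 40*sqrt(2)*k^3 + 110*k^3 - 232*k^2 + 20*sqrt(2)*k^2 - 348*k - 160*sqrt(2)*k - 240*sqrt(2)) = -2*k^5 + sqrt(2)*k^5/2 - 20*sqrt(2)*k^4 + 9*k^4 - 110*k^3 + 37*sqrt(2)*k^3/2 - 35*sqrt(2)*k^2 + 77*k^2 + 198*k + 346*sqrt(2)*k + 420*sqrt(2)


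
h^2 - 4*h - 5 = (h - 5)*(h + 1)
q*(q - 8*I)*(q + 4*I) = q^3 - 4*I*q^2 + 32*q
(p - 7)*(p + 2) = p^2 - 5*p - 14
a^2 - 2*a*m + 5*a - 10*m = (a + 5)*(a - 2*m)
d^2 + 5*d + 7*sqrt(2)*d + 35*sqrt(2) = (d + 5)*(d + 7*sqrt(2))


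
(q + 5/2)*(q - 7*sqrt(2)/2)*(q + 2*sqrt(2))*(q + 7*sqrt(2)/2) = q^4 + 5*q^3/2 + 2*sqrt(2)*q^3 - 49*q^2/2 + 5*sqrt(2)*q^2 - 49*sqrt(2)*q - 245*q/4 - 245*sqrt(2)/2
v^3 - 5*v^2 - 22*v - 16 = (v - 8)*(v + 1)*(v + 2)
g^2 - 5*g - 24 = (g - 8)*(g + 3)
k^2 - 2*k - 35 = (k - 7)*(k + 5)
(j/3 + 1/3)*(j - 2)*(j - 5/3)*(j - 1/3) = j^4/3 - j^3 + 5*j^2/27 + 31*j/27 - 10/27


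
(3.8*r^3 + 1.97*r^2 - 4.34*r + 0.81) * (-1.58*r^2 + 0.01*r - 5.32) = -6.004*r^5 - 3.0746*r^4 - 13.3391*r^3 - 11.8036*r^2 + 23.0969*r - 4.3092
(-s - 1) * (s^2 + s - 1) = -s^3 - 2*s^2 + 1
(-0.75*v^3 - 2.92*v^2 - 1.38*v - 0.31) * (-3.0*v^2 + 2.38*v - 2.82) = 2.25*v^5 + 6.975*v^4 - 0.6946*v^3 + 5.88*v^2 + 3.1538*v + 0.8742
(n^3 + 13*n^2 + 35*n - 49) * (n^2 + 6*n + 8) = n^5 + 19*n^4 + 121*n^3 + 265*n^2 - 14*n - 392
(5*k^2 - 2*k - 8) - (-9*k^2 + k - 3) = 14*k^2 - 3*k - 5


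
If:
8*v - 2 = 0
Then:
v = 1/4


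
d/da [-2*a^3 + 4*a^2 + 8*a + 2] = -6*a^2 + 8*a + 8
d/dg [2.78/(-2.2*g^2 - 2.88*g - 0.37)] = (12.232*g + 8.0064)/(2.2*g^2 + 2.88*g + 0.37)^2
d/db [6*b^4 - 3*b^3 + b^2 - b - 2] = 24*b^3 - 9*b^2 + 2*b - 1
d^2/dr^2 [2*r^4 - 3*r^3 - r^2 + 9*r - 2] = 24*r^2 - 18*r - 2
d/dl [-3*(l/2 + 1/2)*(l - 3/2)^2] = -9*l^2/2 + 6*l + 9/8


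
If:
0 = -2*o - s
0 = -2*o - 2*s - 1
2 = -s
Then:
No Solution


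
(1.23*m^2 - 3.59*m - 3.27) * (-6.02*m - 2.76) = -7.4046*m^3 + 18.217*m^2 + 29.5938*m + 9.0252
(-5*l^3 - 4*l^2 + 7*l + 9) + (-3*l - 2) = -5*l^3 - 4*l^2 + 4*l + 7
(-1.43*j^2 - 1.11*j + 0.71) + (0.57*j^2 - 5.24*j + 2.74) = -0.86*j^2 - 6.35*j + 3.45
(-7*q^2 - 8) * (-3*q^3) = 21*q^5 + 24*q^3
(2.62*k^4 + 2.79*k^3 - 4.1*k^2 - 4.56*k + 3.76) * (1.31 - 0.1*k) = -0.262*k^5 + 3.1532*k^4 + 4.0649*k^3 - 4.915*k^2 - 6.3496*k + 4.9256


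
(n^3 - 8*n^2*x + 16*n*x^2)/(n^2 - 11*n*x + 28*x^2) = n*(-n + 4*x)/(-n + 7*x)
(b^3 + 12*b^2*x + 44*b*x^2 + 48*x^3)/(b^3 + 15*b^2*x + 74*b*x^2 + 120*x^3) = (b + 2*x)/(b + 5*x)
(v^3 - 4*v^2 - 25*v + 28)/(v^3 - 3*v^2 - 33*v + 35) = (v + 4)/(v + 5)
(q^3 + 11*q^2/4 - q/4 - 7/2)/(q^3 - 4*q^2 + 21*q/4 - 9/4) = (4*q^2 + 15*q + 14)/(4*q^2 - 12*q + 9)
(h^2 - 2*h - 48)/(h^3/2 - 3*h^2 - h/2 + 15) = 2*(h^2 - 2*h - 48)/(h^3 - 6*h^2 - h + 30)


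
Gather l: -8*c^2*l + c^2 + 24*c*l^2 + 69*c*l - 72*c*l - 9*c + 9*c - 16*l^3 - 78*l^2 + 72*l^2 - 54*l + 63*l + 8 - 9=c^2 - 16*l^3 + l^2*(24*c - 6) + l*(-8*c^2 - 3*c + 9) - 1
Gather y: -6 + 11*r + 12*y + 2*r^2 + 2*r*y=2*r^2 + 11*r + y*(2*r + 12) - 6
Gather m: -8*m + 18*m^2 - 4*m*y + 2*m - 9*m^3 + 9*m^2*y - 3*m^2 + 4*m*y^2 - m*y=-9*m^3 + m^2*(9*y + 15) + m*(4*y^2 - 5*y - 6)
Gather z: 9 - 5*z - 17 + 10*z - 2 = 5*z - 10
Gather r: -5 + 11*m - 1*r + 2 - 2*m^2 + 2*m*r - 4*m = -2*m^2 + 7*m + r*(2*m - 1) - 3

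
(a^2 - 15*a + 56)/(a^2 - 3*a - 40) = (a - 7)/(a + 5)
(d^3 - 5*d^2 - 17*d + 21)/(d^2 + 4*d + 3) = (d^2 - 8*d + 7)/(d + 1)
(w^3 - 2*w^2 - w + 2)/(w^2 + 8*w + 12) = (w^3 - 2*w^2 - w + 2)/(w^2 + 8*w + 12)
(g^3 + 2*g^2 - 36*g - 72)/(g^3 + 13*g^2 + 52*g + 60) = (g - 6)/(g + 5)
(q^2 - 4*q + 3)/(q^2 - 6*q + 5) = (q - 3)/(q - 5)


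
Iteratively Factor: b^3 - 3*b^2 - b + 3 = (b - 1)*(b^2 - 2*b - 3) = (b - 3)*(b - 1)*(b + 1)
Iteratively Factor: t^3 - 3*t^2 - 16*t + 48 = (t - 4)*(t^2 + t - 12) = (t - 4)*(t - 3)*(t + 4)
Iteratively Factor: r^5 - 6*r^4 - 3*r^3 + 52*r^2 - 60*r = (r - 2)*(r^4 - 4*r^3 - 11*r^2 + 30*r) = (r - 2)*(r + 3)*(r^3 - 7*r^2 + 10*r) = r*(r - 2)*(r + 3)*(r^2 - 7*r + 10) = r*(r - 5)*(r - 2)*(r + 3)*(r - 2)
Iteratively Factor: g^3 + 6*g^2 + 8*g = (g)*(g^2 + 6*g + 8) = g*(g + 2)*(g + 4)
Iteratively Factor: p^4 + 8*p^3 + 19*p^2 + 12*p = (p + 4)*(p^3 + 4*p^2 + 3*p) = p*(p + 4)*(p^2 + 4*p + 3) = p*(p + 1)*(p + 4)*(p + 3)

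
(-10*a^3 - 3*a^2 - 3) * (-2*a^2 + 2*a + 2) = 20*a^5 - 14*a^4 - 26*a^3 - 6*a - 6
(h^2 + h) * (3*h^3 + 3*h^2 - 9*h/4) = 3*h^5 + 6*h^4 + 3*h^3/4 - 9*h^2/4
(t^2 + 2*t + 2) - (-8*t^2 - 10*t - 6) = 9*t^2 + 12*t + 8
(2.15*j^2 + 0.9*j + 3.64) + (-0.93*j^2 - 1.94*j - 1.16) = 1.22*j^2 - 1.04*j + 2.48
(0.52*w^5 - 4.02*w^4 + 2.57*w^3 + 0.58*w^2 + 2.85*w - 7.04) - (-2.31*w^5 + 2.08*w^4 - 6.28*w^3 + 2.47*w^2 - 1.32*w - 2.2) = 2.83*w^5 - 6.1*w^4 + 8.85*w^3 - 1.89*w^2 + 4.17*w - 4.84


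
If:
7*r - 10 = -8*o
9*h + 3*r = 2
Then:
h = 2/9 - r/3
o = 5/4 - 7*r/8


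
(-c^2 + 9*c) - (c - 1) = -c^2 + 8*c + 1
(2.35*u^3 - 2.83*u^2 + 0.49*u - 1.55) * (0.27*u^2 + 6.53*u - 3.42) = 0.6345*u^5 + 14.5814*u^4 - 26.3846*u^3 + 12.4598*u^2 - 11.7973*u + 5.301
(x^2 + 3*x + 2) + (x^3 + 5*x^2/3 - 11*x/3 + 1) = x^3 + 8*x^2/3 - 2*x/3 + 3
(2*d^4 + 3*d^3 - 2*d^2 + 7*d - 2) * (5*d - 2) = 10*d^5 + 11*d^4 - 16*d^3 + 39*d^2 - 24*d + 4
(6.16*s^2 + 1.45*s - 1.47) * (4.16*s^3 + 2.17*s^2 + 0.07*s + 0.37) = 25.6256*s^5 + 19.3992*s^4 - 2.5375*s^3 - 0.8092*s^2 + 0.4336*s - 0.5439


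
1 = 1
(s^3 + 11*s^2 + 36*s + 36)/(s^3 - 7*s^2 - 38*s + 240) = (s^2 + 5*s + 6)/(s^2 - 13*s + 40)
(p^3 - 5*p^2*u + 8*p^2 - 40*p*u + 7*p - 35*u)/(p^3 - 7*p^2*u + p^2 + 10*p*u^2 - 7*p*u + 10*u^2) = (p + 7)/(p - 2*u)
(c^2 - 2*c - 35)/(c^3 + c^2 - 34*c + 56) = (c^2 - 2*c - 35)/(c^3 + c^2 - 34*c + 56)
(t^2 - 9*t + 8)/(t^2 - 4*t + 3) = (t - 8)/(t - 3)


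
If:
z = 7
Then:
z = 7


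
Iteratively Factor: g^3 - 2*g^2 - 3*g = (g)*(g^2 - 2*g - 3) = g*(g - 3)*(g + 1)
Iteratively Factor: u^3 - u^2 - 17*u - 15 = (u + 3)*(u^2 - 4*u - 5) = (u - 5)*(u + 3)*(u + 1)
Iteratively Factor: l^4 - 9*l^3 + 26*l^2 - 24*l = (l - 2)*(l^3 - 7*l^2 + 12*l) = (l - 4)*(l - 2)*(l^2 - 3*l) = l*(l - 4)*(l - 2)*(l - 3)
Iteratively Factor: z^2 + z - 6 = (z + 3)*(z - 2)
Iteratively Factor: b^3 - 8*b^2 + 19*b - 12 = (b - 1)*(b^2 - 7*b + 12) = (b - 3)*(b - 1)*(b - 4)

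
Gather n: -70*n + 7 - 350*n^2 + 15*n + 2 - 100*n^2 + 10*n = -450*n^2 - 45*n + 9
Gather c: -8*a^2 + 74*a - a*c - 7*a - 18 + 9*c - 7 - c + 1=-8*a^2 + 67*a + c*(8 - a) - 24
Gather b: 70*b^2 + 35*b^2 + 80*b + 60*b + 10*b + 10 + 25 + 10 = 105*b^2 + 150*b + 45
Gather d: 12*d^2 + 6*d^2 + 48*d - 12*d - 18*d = 18*d^2 + 18*d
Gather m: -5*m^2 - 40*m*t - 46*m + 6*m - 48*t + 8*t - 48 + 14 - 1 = -5*m^2 + m*(-40*t - 40) - 40*t - 35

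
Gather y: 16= 16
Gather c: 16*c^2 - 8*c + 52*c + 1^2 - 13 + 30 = 16*c^2 + 44*c + 18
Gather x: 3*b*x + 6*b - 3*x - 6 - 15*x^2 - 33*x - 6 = 6*b - 15*x^2 + x*(3*b - 36) - 12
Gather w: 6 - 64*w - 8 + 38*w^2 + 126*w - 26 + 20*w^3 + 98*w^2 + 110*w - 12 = 20*w^3 + 136*w^2 + 172*w - 40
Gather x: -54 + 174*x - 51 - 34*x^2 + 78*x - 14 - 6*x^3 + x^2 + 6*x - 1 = -6*x^3 - 33*x^2 + 258*x - 120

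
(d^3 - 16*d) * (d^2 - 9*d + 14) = d^5 - 9*d^4 - 2*d^3 + 144*d^2 - 224*d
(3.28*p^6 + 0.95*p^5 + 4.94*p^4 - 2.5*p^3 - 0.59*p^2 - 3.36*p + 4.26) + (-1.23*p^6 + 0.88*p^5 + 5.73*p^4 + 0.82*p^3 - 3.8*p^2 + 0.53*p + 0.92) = 2.05*p^6 + 1.83*p^5 + 10.67*p^4 - 1.68*p^3 - 4.39*p^2 - 2.83*p + 5.18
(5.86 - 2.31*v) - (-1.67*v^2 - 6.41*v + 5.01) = 1.67*v^2 + 4.1*v + 0.850000000000001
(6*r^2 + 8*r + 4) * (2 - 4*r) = -24*r^3 - 20*r^2 + 8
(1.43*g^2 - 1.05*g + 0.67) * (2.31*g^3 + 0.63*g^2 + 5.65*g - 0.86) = 3.3033*g^5 - 1.5246*g^4 + 8.9657*g^3 - 6.7402*g^2 + 4.6885*g - 0.5762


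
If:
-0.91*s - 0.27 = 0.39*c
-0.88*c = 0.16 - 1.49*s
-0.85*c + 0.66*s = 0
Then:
No Solution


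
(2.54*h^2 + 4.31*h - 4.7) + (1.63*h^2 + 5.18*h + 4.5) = 4.17*h^2 + 9.49*h - 0.2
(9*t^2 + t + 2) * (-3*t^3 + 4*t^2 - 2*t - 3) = -27*t^5 + 33*t^4 - 20*t^3 - 21*t^2 - 7*t - 6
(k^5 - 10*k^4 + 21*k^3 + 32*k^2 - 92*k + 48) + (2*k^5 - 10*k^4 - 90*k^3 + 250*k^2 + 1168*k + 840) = 3*k^5 - 20*k^4 - 69*k^3 + 282*k^2 + 1076*k + 888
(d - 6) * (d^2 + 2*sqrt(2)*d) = d^3 - 6*d^2 + 2*sqrt(2)*d^2 - 12*sqrt(2)*d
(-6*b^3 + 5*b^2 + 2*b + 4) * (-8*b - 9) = 48*b^4 + 14*b^3 - 61*b^2 - 50*b - 36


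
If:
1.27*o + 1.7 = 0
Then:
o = -1.34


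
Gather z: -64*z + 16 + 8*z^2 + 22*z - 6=8*z^2 - 42*z + 10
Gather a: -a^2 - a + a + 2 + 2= 4 - a^2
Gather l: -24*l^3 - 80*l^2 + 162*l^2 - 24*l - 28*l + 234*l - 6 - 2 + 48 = -24*l^3 + 82*l^2 + 182*l + 40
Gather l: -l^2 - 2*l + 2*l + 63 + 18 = 81 - l^2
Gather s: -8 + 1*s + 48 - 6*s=40 - 5*s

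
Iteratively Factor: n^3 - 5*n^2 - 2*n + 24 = (n - 4)*(n^2 - n - 6) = (n - 4)*(n - 3)*(n + 2)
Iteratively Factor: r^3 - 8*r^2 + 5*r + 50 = (r + 2)*(r^2 - 10*r + 25) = (r - 5)*(r + 2)*(r - 5)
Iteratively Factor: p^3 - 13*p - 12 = (p - 4)*(p^2 + 4*p + 3) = (p - 4)*(p + 3)*(p + 1)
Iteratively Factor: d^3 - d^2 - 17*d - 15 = (d + 3)*(d^2 - 4*d - 5) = (d + 1)*(d + 3)*(d - 5)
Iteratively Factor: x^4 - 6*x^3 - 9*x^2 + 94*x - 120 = (x - 3)*(x^3 - 3*x^2 - 18*x + 40) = (x - 3)*(x + 4)*(x^2 - 7*x + 10) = (x - 5)*(x - 3)*(x + 4)*(x - 2)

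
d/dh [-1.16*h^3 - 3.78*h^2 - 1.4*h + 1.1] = -3.48*h^2 - 7.56*h - 1.4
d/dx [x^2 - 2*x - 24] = 2*x - 2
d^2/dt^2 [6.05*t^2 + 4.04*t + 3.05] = 12.1000000000000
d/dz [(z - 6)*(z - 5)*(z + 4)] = 3*z^2 - 14*z - 14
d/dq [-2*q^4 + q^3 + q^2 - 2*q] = -8*q^3 + 3*q^2 + 2*q - 2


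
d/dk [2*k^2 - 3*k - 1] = 4*k - 3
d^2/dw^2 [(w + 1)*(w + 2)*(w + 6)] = 6*w + 18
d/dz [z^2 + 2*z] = 2*z + 2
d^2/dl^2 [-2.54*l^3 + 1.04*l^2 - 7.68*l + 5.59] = 2.08 - 15.24*l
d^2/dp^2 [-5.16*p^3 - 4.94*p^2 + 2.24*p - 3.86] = -30.96*p - 9.88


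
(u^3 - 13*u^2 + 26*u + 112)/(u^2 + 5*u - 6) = (u^3 - 13*u^2 + 26*u + 112)/(u^2 + 5*u - 6)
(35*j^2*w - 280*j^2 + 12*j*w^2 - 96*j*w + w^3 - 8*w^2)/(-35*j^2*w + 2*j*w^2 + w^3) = (5*j*w - 40*j + w^2 - 8*w)/(w*(-5*j + w))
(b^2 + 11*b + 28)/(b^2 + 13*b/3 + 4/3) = 3*(b + 7)/(3*b + 1)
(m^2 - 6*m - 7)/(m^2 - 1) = (m - 7)/(m - 1)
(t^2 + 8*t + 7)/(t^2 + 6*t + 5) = (t + 7)/(t + 5)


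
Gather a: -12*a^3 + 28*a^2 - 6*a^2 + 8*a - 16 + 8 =-12*a^3 + 22*a^2 + 8*a - 8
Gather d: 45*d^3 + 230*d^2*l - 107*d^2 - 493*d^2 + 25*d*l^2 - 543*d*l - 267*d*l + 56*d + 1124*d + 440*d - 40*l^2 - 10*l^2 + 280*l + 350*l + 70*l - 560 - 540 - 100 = 45*d^3 + d^2*(230*l - 600) + d*(25*l^2 - 810*l + 1620) - 50*l^2 + 700*l - 1200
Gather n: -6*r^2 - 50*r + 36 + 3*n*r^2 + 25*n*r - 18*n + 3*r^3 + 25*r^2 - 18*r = n*(3*r^2 + 25*r - 18) + 3*r^3 + 19*r^2 - 68*r + 36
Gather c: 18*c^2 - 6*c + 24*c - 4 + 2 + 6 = 18*c^2 + 18*c + 4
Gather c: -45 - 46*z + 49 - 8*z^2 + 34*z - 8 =-8*z^2 - 12*z - 4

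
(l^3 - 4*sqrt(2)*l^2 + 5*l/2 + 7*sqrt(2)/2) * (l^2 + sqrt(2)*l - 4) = l^5 - 3*sqrt(2)*l^4 - 19*l^3/2 + 22*sqrt(2)*l^2 - 3*l - 14*sqrt(2)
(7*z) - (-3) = 7*z + 3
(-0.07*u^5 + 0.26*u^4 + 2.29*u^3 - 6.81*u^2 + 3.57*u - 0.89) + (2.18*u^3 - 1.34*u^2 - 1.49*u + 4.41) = -0.07*u^5 + 0.26*u^4 + 4.47*u^3 - 8.15*u^2 + 2.08*u + 3.52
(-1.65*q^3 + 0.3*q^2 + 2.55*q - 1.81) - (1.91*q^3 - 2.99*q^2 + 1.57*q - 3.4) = -3.56*q^3 + 3.29*q^2 + 0.98*q + 1.59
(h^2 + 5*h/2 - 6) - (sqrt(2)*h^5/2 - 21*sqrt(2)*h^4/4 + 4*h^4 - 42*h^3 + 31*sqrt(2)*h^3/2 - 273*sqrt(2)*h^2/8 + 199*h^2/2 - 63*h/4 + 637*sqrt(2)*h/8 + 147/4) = -sqrt(2)*h^5/2 - 4*h^4 + 21*sqrt(2)*h^4/4 - 31*sqrt(2)*h^3/2 + 42*h^3 - 197*h^2/2 + 273*sqrt(2)*h^2/8 - 637*sqrt(2)*h/8 + 73*h/4 - 171/4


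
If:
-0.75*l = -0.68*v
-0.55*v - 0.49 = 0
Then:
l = -0.81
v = -0.89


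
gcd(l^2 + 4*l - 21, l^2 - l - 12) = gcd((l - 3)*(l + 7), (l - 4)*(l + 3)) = 1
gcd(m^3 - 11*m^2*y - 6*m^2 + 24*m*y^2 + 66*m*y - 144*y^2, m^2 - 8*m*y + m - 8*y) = -m + 8*y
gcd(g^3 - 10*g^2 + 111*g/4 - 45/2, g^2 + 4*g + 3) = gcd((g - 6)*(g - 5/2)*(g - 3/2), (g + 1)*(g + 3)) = 1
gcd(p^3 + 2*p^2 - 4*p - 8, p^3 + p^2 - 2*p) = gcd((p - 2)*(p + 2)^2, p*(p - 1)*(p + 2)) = p + 2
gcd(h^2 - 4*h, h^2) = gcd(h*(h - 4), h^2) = h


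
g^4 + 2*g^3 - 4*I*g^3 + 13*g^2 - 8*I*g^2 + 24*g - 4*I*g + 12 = (g - 6*I)*(g + 2*I)*(-I*g - I)*(I*g + I)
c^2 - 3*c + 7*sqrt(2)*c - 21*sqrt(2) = (c - 3)*(c + 7*sqrt(2))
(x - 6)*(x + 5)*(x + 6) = x^3 + 5*x^2 - 36*x - 180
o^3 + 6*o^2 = o^2*(o + 6)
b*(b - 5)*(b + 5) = b^3 - 25*b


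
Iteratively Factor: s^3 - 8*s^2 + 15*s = (s - 3)*(s^2 - 5*s) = s*(s - 3)*(s - 5)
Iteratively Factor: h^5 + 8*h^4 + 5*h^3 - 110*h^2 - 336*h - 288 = (h + 3)*(h^4 + 5*h^3 - 10*h^2 - 80*h - 96) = (h + 2)*(h + 3)*(h^3 + 3*h^2 - 16*h - 48) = (h + 2)*(h + 3)^2*(h^2 - 16) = (h - 4)*(h + 2)*(h + 3)^2*(h + 4)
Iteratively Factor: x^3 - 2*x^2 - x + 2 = (x - 2)*(x^2 - 1) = (x - 2)*(x - 1)*(x + 1)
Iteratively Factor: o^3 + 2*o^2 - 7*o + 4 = (o - 1)*(o^2 + 3*o - 4) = (o - 1)^2*(o + 4)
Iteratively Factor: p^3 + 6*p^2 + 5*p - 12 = (p - 1)*(p^2 + 7*p + 12) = (p - 1)*(p + 3)*(p + 4)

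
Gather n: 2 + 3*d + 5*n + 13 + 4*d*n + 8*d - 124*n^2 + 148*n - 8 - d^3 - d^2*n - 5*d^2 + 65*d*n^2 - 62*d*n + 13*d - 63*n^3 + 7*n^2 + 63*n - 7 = -d^3 - 5*d^2 + 24*d - 63*n^3 + n^2*(65*d - 117) + n*(-d^2 - 58*d + 216)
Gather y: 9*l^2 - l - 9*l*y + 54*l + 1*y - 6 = 9*l^2 + 53*l + y*(1 - 9*l) - 6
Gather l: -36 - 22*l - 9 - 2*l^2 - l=-2*l^2 - 23*l - 45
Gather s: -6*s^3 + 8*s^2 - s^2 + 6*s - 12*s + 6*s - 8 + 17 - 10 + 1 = -6*s^3 + 7*s^2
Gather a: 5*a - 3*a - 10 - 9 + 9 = 2*a - 10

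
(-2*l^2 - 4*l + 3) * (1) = -2*l^2 - 4*l + 3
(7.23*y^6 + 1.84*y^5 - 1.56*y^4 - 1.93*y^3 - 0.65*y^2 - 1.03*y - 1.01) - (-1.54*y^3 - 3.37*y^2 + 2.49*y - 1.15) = 7.23*y^6 + 1.84*y^5 - 1.56*y^4 - 0.39*y^3 + 2.72*y^2 - 3.52*y + 0.14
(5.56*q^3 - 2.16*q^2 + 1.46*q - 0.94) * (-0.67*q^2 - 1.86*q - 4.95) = -3.7252*q^5 - 8.8944*q^4 - 24.4826*q^3 + 8.6062*q^2 - 5.4786*q + 4.653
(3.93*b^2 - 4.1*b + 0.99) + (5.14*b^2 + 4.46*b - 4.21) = 9.07*b^2 + 0.36*b - 3.22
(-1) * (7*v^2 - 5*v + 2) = -7*v^2 + 5*v - 2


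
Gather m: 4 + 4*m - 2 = 4*m + 2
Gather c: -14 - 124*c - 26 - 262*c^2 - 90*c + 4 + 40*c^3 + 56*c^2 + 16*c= 40*c^3 - 206*c^2 - 198*c - 36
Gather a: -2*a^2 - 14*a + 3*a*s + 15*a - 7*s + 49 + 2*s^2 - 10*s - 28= -2*a^2 + a*(3*s + 1) + 2*s^2 - 17*s + 21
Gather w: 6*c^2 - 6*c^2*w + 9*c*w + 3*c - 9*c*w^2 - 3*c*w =6*c^2 - 9*c*w^2 + 3*c + w*(-6*c^2 + 6*c)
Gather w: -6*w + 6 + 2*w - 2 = 4 - 4*w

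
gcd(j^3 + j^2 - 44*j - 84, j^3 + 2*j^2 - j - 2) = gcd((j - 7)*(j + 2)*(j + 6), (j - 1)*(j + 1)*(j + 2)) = j + 2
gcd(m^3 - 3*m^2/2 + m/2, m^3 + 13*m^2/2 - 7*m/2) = m^2 - m/2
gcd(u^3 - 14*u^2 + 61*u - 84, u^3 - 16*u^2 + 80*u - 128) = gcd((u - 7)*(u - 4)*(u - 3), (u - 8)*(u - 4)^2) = u - 4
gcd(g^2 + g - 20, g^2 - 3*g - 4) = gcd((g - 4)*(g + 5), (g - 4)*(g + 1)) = g - 4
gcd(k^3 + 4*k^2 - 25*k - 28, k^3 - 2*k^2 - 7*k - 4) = k^2 - 3*k - 4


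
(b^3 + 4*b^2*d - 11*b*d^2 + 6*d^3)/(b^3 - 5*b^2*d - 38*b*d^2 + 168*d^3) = (b^2 - 2*b*d + d^2)/(b^2 - 11*b*d + 28*d^2)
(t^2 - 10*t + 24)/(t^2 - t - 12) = (t - 6)/(t + 3)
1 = 1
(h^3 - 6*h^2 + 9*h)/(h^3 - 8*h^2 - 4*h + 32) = h*(h^2 - 6*h + 9)/(h^3 - 8*h^2 - 4*h + 32)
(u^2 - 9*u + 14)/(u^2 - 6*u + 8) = (u - 7)/(u - 4)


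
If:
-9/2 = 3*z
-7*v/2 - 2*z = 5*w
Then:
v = 6/7 - 10*w/7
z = -3/2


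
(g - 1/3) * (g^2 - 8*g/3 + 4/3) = g^3 - 3*g^2 + 20*g/9 - 4/9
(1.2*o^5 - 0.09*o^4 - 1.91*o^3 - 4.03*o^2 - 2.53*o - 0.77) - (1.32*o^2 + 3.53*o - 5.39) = 1.2*o^5 - 0.09*o^4 - 1.91*o^3 - 5.35*o^2 - 6.06*o + 4.62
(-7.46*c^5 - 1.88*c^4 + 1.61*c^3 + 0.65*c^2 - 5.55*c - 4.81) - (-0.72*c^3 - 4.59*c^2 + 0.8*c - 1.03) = -7.46*c^5 - 1.88*c^4 + 2.33*c^3 + 5.24*c^2 - 6.35*c - 3.78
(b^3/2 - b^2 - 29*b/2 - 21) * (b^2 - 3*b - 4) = b^5/2 - 5*b^4/2 - 27*b^3/2 + 53*b^2/2 + 121*b + 84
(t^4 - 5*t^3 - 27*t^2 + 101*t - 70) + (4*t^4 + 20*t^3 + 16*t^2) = 5*t^4 + 15*t^3 - 11*t^2 + 101*t - 70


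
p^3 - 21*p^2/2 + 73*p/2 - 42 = (p - 4)*(p - 7/2)*(p - 3)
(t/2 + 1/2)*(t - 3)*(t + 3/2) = t^3/2 - t^2/4 - 3*t - 9/4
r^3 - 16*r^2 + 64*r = r*(r - 8)^2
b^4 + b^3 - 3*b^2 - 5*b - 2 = (b - 2)*(b + 1)^3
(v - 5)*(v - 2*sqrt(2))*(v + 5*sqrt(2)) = v^3 - 5*v^2 + 3*sqrt(2)*v^2 - 15*sqrt(2)*v - 20*v + 100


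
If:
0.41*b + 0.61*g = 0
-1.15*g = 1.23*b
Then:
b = 0.00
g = 0.00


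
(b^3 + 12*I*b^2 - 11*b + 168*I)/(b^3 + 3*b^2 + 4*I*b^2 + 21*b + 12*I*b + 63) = (b + 8*I)/(b + 3)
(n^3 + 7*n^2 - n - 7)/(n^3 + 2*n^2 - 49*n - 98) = (n^2 - 1)/(n^2 - 5*n - 14)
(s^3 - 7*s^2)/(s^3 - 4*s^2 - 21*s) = s/(s + 3)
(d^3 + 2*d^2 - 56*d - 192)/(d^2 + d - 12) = (d^2 - 2*d - 48)/(d - 3)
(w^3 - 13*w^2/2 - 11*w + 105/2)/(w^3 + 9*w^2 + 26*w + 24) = (2*w^2 - 19*w + 35)/(2*(w^2 + 6*w + 8))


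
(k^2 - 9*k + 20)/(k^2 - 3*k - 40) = (-k^2 + 9*k - 20)/(-k^2 + 3*k + 40)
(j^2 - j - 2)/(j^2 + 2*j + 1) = (j - 2)/(j + 1)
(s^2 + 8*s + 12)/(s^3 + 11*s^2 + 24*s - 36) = (s + 2)/(s^2 + 5*s - 6)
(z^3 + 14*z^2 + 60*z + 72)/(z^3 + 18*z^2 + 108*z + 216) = (z + 2)/(z + 6)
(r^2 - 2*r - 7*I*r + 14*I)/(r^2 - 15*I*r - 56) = (r - 2)/(r - 8*I)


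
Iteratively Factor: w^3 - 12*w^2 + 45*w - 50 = (w - 2)*(w^2 - 10*w + 25) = (w - 5)*(w - 2)*(w - 5)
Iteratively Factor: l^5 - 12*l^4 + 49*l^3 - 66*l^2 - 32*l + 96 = (l + 1)*(l^4 - 13*l^3 + 62*l^2 - 128*l + 96) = (l - 2)*(l + 1)*(l^3 - 11*l^2 + 40*l - 48) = (l - 4)*(l - 2)*(l + 1)*(l^2 - 7*l + 12) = (l - 4)*(l - 3)*(l - 2)*(l + 1)*(l - 4)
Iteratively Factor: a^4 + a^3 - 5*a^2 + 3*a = (a + 3)*(a^3 - 2*a^2 + a) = a*(a + 3)*(a^2 - 2*a + 1) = a*(a - 1)*(a + 3)*(a - 1)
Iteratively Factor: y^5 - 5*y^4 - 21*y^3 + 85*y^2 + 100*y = (y)*(y^4 - 5*y^3 - 21*y^2 + 85*y + 100) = y*(y + 1)*(y^3 - 6*y^2 - 15*y + 100) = y*(y + 1)*(y + 4)*(y^2 - 10*y + 25) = y*(y - 5)*(y + 1)*(y + 4)*(y - 5)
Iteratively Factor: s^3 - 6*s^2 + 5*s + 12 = (s - 3)*(s^2 - 3*s - 4) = (s - 4)*(s - 3)*(s + 1)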